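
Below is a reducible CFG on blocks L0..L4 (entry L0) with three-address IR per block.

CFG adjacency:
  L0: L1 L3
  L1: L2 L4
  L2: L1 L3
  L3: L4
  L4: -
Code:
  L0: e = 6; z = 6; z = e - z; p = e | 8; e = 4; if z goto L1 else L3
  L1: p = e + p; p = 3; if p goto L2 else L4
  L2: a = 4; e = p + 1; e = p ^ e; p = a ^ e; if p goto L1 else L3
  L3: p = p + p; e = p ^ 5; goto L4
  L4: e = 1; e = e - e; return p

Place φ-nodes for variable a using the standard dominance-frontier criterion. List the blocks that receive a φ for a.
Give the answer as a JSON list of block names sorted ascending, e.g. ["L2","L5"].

Answer: ["L1", "L3", "L4"]

Analysis:
idom tree: L1←L0 L2←L1 L3←L0 L4←L0
Dom at joins:
  L1: preds {L0,L2}: {L0} ∩ {L0,L1,L2} = {L0}; idom=L0
  L3: preds {L0,L2}: {L0} ∩ {L0,L1,L2} = {L0}; idom=L0
  L4: preds {L1,L3}: {L0,L1} ∩ {L0,L3} = {L0}; idom=L0

DF walk-up:
  join L1 pred L0: · stop@L0
  join L1 pred L2: L2→L1 stop@L0
  join L3 pred L0: · stop@L0
  join L3 pred L2: L2→L1 stop@L0
  join L4 pred L1: L1 stop@L0
  join L4 pred L3: L3 stop@L0
  L0: DF=∅
  L1: DF={L1,L3,L4}
  L2: DF={L1,L3}
  L3: DF={L4}
  L4: DF=∅

φ for a: defs {L2}
  DF⁺ = {L1,L3,L4}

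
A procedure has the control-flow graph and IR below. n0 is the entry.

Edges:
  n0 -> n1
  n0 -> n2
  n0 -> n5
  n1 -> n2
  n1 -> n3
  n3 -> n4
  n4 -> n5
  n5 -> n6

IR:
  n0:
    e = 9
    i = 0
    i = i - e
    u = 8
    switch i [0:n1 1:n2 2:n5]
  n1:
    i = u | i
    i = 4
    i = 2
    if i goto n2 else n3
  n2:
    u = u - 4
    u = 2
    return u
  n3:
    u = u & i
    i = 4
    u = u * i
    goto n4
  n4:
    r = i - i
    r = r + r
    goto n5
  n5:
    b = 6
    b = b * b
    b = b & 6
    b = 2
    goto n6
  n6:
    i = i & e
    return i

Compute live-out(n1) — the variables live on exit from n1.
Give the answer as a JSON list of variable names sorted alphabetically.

Answer: ["e", "i", "u"]

Analysis:
Block summaries:
  n0: {e,i,u} / ∅
  n1: {i} / {i,u}
  n2: {u} / {u}
  n3: {i,u} / {i,u}
  n4: {r} / {i}
  n5: {b} / ∅
  n6: {i} / {e,i}

Backward fixpoint:
  live n0: ∅→{e,i,u}
  live n1: {e,i,u}→{e,i,u}
  live n2: {u}→∅
  live n3: {e,i,u}→{e,i}
  live n4: {e,i}→{e,i}
  live n5: {e,i}→{e,i}
  live n6: {e,i}→∅

live-out(n1) = ["e", "i", "u"]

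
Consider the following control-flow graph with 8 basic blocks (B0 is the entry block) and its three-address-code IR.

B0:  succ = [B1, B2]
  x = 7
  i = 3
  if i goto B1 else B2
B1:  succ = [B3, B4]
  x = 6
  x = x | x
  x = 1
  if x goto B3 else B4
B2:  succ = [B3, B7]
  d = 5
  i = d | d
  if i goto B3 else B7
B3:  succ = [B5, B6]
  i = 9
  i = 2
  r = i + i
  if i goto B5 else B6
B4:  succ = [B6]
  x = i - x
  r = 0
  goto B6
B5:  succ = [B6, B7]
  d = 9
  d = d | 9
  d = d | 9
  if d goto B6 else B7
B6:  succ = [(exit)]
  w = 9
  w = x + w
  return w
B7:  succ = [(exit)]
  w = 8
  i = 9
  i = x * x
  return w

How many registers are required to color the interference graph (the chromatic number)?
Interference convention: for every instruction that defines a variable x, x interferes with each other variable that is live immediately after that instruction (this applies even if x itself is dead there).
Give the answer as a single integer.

Block summaries:
  B0: {i,x} / ∅
  B1: {x} / ∅
  B2: {d,i} / ∅
  B3: {i,r} / ∅
  B4: {r,x} / {i,x}
  B5: {d} / ∅
  B6: {w} / {x}
  B7: {i,w} / {x}

Liveness:
  B0 li=∅ lo={i,x}
  B1 li={i} lo={i,x}
  B2 li={x} lo={x}
  B3 li={x} lo={x}
  B4 li={i,x} lo={x}
  B5 li={x} lo={x}
  B6 li={x} lo=∅
  B7 li={x} lo=∅

Interfere edges:
  d↔{x}
  i↔{r,w,x}
  r↔{i,x}
  w↔{i,x}
  x↔{d,i,r,w}

Chromatic number:
  clique {i,r,x} ⇒ need ≥ 3
  assign d→R1 i→R1 r→R2 w→R2 x→R0 — no edge inside a register ⇒ χ ≤ 3
  χ = 3

Answer: 3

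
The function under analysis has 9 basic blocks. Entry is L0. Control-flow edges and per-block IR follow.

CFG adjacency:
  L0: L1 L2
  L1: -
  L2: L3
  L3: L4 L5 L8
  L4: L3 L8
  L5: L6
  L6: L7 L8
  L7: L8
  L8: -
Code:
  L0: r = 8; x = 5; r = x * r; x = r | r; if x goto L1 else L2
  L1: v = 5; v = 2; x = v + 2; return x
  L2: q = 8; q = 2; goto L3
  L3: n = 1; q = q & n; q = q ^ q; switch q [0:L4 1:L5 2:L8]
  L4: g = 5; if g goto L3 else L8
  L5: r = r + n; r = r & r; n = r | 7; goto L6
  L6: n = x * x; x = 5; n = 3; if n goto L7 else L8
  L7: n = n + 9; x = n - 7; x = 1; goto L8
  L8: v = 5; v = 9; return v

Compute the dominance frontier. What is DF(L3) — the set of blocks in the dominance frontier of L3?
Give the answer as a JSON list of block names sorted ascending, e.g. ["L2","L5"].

idom tree: L1←L0 L2←L0 L3←L2 L4←L3 L5←L3 L6←L5 L7←L6 L8←L3
Dom∩ at merges:
  L3: preds {L2,L4}: {L0,L2} ∩ {L0,L2,L3,L4} = {L0,L2}; idom=L2
  L8: preds {L3,L4,L6,L7}: {L0,L2,L3} ∩ {L0,L2,L3,L4} ∩ {L0,L2,L3,L5,L6} ∩ {L0,L2,L3,L5,L6,L7} = {L0,L2,L3}; idom=L3

Frontier:
  L3←L2: walk · to L2
  L3←L4: walk L4→L3 to L2
  L8←L3: walk · to L3
  L8←L4: walk L4 to L3
  L8←L6: walk L6→L5 to L3
  L8←L7: walk L7→L6→L5 to L3
  L0: DF=∅
  L1: DF=∅
  L2: DF=∅
  L3: DF={L3}
  L4: DF={L3,L8}
  L5: DF={L8}
  L6: DF={L8}
  L7: DF={L8}
  L8: DF=∅

DF(L3) = ["L3"]

Answer: ["L3"]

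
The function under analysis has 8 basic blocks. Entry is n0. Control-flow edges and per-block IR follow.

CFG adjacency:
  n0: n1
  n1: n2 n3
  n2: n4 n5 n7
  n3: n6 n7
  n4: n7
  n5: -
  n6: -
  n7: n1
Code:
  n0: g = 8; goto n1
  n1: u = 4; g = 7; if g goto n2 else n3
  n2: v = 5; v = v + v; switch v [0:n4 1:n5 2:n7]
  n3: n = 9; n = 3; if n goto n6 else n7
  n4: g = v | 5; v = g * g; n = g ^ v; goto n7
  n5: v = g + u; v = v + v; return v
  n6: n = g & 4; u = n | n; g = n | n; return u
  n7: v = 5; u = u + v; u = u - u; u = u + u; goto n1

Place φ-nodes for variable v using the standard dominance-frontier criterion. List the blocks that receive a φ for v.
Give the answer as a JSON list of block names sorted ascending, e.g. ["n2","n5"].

Answer: ["n1", "n7"]

Working:
idom tree: n1←n0 n2←n1 n3←n1 n4←n2 n5←n2 n6←n3 n7←n1
Dom at joins:
  n1: preds {n0,n7}: {n0} ∩ {n0,n1,n7} = {n0}; idom=n0
  n7: preds {n2,n3,n4}: {n0,n1,n2} ∩ {n0,n1,n3} ∩ {n0,n1,n2,n4} = {n0,n1}; idom=n1

DF walk-up:
  n1←n0: walk · to n0
  n1←n7: walk n7→n1 to n0
  n7←n2: walk n2 to n1
  n7←n3: walk n3 to n1
  n7←n4: walk n4→n2 to n1
  n0: DF=∅
  n1: DF={n1}
  n2: DF={n7}
  n3: DF={n7}
  n4: DF={n7}
  n5: DF=∅
  n6: DF=∅
  n7: DF={n1}

φ for v: defs {n2,n4,n5,n7}
  DF⁺ = {n1,n7}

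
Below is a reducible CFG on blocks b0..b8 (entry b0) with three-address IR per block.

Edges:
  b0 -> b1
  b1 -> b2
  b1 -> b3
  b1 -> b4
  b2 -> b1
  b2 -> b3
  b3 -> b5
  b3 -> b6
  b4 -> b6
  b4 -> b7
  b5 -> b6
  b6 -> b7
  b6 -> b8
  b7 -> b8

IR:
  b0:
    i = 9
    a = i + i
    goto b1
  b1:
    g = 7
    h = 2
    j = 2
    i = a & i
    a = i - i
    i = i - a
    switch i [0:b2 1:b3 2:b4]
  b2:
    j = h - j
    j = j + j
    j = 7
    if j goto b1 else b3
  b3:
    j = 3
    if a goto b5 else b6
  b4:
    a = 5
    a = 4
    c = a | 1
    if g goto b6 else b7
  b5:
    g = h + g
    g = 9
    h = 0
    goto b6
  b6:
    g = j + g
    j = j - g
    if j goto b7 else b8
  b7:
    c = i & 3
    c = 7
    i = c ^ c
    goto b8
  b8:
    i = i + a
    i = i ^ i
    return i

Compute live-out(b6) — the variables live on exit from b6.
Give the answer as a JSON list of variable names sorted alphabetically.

Per-block:
  b0: {a,i} / ∅
  b1: {a,g,h,i,j} / {a,i}
  b2: {j} / {h,j}
  b3: {j} / {a}
  b4: {a,c} / {g}
  b5: {g,h} / {g,h}
  b6: {g,j} / {g,j}
  b7: {c,i} / {i}
  b8: {i} / {a,i}

Backward fixpoint:
  live b0: ∅→{a,i}
  live b1: {a,i}→{a,g,h,i,j}
  live b2: {a,g,h,i,j}→{a,g,h,i}
  live b3: {a,g,h,i}→{a,g,h,i,j}
  live b4: {g,i,j}→{a,g,i,j}
  live b5: {a,g,h,i,j}→{a,g,i,j}
  live b6: {a,g,i,j}→{a,i}
  live b7: {a,i}→{a,i}
  live b8: {a,i}→∅

live-out(b6) = ["a", "i"]

Answer: ["a", "i"]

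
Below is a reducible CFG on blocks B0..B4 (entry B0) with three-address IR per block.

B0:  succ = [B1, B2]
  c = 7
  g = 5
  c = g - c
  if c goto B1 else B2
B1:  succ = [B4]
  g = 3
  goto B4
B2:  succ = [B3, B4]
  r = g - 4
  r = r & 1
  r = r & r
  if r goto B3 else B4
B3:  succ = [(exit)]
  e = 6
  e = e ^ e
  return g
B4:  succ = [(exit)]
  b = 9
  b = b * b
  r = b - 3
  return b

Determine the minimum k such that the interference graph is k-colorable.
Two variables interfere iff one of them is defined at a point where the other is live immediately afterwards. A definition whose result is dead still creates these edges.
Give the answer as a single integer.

def/use:
  B0: def={c,g} ue=∅
  B1: def={g} ue=∅
  B2: def={r} ue={g}
  B3: def={e} ue={g}
  B4: def={b,r} ue=∅

Live sets:
  B0 li=∅ lo={g}
  B1 li=∅ lo=∅
  B2 li={g} lo={g}
  B3 li={g} lo=∅
  B4 li=∅ lo=∅

Conflict graph:
  b↔{r}
  c↔{g}
  e↔{g}
  g↔{c,e,r}
  r↔{b,g}

Registers:
  clique {b,r} ⇒ need ≥ 2
  assign b→R0 c→R1 e→R1 g→R0 r→R1 — no edge inside a register ⇒ χ ≤ 2
  χ = 2

Answer: 2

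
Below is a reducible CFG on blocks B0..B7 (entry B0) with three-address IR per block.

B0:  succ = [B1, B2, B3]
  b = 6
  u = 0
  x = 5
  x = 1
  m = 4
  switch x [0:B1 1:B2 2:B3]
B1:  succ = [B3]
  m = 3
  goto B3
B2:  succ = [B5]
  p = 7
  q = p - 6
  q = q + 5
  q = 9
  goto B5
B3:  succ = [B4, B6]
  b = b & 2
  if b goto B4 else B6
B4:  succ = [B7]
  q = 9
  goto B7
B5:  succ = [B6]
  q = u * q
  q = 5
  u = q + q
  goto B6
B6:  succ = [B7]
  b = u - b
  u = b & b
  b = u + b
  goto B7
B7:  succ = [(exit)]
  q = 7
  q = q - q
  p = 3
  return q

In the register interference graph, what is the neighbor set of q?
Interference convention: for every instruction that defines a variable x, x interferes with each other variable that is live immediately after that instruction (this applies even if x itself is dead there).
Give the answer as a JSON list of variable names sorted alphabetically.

Answer: ["b", "p", "u"]

Analysis:
def/use:
  B0: {b,m,u,x} / ∅
  B1: {m} / ∅
  B2: {p,q} / ∅
  B3: {b} / {b}
  B4: {q} / ∅
  B5: {q,u} / {q,u}
  B6: {b,u} / {b,u}
  B7: {p,q} / ∅

Live sets:
  live B0: ∅→{b,u}
  live B1: {b,u}→{b,u}
  live B2: {b,u}→{b,q,u}
  live B3: {b,u}→{b,u}
  live B4: ∅→∅
  live B5: {b,q,u}→{b,u}
  live B6: {b,u}→∅
  live B7: ∅→∅

Interference:
  b↔{m,p,q,u,x}
  m↔{b,u,x}
  p↔{b,q,u}
  q↔{b,p,u}
  u↔{b,m,p,q,x}
  x↔{b,m,u}

N(q) = ["b", "p", "u"]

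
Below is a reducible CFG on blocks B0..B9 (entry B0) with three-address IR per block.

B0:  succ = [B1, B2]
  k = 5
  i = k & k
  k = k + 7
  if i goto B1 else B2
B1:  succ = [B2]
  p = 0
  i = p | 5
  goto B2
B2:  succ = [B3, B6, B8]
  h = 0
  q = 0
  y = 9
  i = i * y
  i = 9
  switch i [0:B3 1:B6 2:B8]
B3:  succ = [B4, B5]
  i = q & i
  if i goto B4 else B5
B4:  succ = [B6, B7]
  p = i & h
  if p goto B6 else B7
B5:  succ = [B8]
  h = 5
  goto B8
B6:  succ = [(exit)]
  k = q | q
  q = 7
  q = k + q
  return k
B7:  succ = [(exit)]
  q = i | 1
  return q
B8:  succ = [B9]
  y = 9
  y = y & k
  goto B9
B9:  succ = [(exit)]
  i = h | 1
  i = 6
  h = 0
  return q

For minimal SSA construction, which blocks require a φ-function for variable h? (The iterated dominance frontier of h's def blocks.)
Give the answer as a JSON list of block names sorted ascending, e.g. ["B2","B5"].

Answer: ["B8"]

Analysis:
idom tree: B1←B0 B2←B0 B3←B2 B4←B3 B5←B3 B6←B2 B7←B4 B8←B2 B9←B8
Dom∩ at merges:
  B2: preds {B0,B1}: {B0} ∩ {B0,B1} = {B0}; idom=B0
  B6: preds {B2,B4}: {B0,B2} ∩ {B0,B2,B3,B4} = {B0,B2}; idom=B2
  B8: preds {B2,B5}: {B0,B2} ∩ {B0,B2,B3,B5} = {B0,B2}; idom=B2

DF derivation:
  B2←B0: walk · to B0
  B2←B1: walk B1 to B0
  B6←B2: walk · to B2
  B6←B4: walk B4→B3 to B2
  B8←B2: walk · to B2
  B8←B5: walk B5→B3 to B2
  B0 → ∅
  B1 → {B2}
  B2 → ∅
  B3 → {B6,B8}
  B4 → {B6}
  B5 → {B8}
  B6 → ∅
  B7 → ∅
  B8 → ∅
  B9 → ∅

φ for h: defs {B2,B5,B9}
  DF⁺ = {B8}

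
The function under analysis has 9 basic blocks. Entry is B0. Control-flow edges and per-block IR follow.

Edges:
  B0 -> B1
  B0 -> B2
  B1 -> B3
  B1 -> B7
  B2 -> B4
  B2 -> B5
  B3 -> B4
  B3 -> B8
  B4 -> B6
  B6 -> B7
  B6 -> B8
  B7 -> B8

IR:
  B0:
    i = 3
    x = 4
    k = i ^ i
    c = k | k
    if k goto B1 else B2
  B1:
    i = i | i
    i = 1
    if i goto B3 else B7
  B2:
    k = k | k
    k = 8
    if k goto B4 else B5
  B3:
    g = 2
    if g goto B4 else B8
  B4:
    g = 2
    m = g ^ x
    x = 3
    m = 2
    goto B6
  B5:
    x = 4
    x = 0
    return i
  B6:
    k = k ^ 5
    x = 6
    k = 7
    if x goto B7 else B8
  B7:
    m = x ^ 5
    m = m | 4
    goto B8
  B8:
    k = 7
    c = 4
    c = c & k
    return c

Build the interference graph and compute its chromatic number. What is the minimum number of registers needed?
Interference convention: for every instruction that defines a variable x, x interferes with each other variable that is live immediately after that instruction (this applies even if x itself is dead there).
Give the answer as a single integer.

Per-block:
  B0: {c,i,k,x} / ∅
  B1: {i} / {i}
  B2: {k} / {k}
  B3: {g} / ∅
  B4: {g,m,x} / {x}
  B5: {x} / {i}
  B6: {k,x} / {k}
  B7: {m} / {x}
  B8: {c,k} / ∅

Live sets:
  B0: in=∅ out={i,k,x}
  B1: in={i,k,x} out={k,x}
  B2: in={i,k,x} out={i,k,x}
  B3: in={k,x} out={k,x}
  B4: in={k,x} out={k}
  B5: in={i} out=∅
  B6: in={k} out={x}
  B7: in={x} out=∅
  B8: in=∅ out=∅

Conflict graph:
  c — {i,k,x}
  g — {k,x}
  i — {c,k,x}
  k — {c,g,i,m,x}
  m — {k}
  x — {c,g,i,k}

Colouring:
  {c,i,k,x} pairwise interfere (4-clique) ⇒ χ ≥ 4
  assign c→c2 g→c2 i→c3 k→c0 m→c1 x→c1 — no edge inside a register ⇒ χ ≤ 4
  χ = 4

Answer: 4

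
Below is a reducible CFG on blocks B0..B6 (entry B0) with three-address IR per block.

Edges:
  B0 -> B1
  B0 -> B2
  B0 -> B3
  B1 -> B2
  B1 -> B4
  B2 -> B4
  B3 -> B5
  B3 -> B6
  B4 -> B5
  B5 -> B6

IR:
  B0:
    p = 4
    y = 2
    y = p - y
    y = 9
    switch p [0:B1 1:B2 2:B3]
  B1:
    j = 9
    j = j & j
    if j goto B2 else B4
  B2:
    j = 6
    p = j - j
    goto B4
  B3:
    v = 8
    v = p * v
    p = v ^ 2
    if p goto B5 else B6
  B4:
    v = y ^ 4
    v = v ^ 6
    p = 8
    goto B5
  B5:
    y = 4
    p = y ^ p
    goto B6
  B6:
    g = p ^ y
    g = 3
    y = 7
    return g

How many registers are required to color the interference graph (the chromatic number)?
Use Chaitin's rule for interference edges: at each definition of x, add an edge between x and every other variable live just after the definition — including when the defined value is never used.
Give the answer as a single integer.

Block summaries:
  B0: {p,y} / ∅
  B1: {j} / ∅
  B2: {j,p} / ∅
  B3: {p,v} / {p}
  B4: {p,v} / {y}
  B5: {p,y} / {p}
  B6: {g,y} / {p,y}

Backward fixpoint:
  live B0: ∅→{p,y}
  live B1: {y}→{y}
  live B2: {y}→{y}
  live B3: {p,y}→{p,y}
  live B4: {y}→{p}
  live B5: {p}→{p,y}
  live B6: {p,y}→∅

Conflict graph:
  g↔{y}
  j↔{y}
  p↔{v,y}
  v↔{p,y}
  y↔{g,j,p,v}

Chromatic number:
  lower bound: {p,v,y} mutually conflict ⇒ χ ≥ 3
  assign g→c1 j→c1 p→c1 v→c2 y→c0 — no edge inside a register ⇒ χ ≤ 3
  χ = 3

Answer: 3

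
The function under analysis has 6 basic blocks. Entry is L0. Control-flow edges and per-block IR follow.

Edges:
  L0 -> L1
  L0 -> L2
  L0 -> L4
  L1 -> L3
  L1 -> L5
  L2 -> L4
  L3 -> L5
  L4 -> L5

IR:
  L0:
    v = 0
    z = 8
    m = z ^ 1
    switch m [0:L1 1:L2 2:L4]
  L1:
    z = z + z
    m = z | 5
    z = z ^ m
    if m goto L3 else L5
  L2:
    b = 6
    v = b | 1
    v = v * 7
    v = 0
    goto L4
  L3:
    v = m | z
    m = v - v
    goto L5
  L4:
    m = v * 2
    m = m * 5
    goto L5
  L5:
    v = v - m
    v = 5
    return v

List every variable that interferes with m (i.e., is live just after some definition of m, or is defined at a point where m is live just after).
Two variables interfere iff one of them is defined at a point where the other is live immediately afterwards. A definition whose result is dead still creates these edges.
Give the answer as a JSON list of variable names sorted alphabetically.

def/use:
  L0 def {m,v,z} use ∅
  L1 def {m,z} use {z}
  L2 def {b,v} use ∅
  L3 def {m,v} use {m,z}
  L4 def {m} use {v}
  L5 def {v} use {m,v}

Live sets:
  live L0: ∅→{v,z}
  live L1: {v,z}→{m,v,z}
  live L2: ∅→{v}
  live L3: {m,z}→{m,v}
  live L4: {v}→{m,v}
  live L5: {m,v}→∅

Interfere edges:
  b: ∅
  m: {v,z}
  v: {m,z}
  z: {m,v}

N(m) = ["v", "z"]

Answer: ["v", "z"]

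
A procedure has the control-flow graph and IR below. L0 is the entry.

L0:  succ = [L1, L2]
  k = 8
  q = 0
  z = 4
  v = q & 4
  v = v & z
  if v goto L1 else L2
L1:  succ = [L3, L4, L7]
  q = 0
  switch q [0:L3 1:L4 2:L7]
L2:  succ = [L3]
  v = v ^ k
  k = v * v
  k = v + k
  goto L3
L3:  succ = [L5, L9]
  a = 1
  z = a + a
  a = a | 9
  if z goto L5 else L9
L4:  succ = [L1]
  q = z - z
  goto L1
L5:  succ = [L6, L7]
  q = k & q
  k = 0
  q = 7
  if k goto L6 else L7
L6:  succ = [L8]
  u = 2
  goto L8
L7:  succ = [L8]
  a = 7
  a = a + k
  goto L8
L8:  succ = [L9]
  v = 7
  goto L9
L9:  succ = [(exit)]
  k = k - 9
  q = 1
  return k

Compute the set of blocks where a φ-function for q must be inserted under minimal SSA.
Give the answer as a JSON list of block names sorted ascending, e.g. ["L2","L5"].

Answer: ["L1", "L3", "L7", "L8", "L9"]

Derivation:
idom tree: L1←L0 L2←L0 L3←L0 L4←L1 L5←L3 L6←L5 L7←L0 L8←L0 L9←L0
Dom∩ at merges:
  L1: preds {L0,L4}: {L0} ∩ {L0,L1,L4} = {L0}; idom=L0
  L3: preds {L1,L2}: {L0,L1} ∩ {L0,L2} = {L0}; idom=L0
  L7: preds {L1,L5}: {L0,L1} ∩ {L0,L3,L5} = {L0}; idom=L0
  L8: preds {L6,L7}: {L0,L3,L5,L6} ∩ {L0,L7} = {L0}; idom=L0
  L9: preds {L3,L8}: {L0,L3} ∩ {L0,L8} = {L0}; idom=L0

DF walk-up:
  join L1 pred L0: · stop@L0
  join L1 pred L4: L4→L1 stop@L0
  join L3 pred L1: L1 stop@L0
  join L3 pred L2: L2 stop@L0
  join L7 pred L1: L1 stop@L0
  join L7 pred L5: L5→L3 stop@L0
  join L8 pred L6: L6→L5→L3 stop@L0
  join L8 pred L7: L7 stop@L0
  join L9 pred L3: L3 stop@L0
  join L9 pred L8: L8 stop@L0
  L0 → ∅
  L1 → {L1,L3,L7}
  L2 → {L3}
  L3 → {L7,L8,L9}
  L4 → {L1}
  L5 → {L7,L8}
  L6 → {L8}
  L7 → {L8}
  L8 → {L9}
  L9 → ∅

φ for q: defs {L0,L1,L4,L5,L9}
  DF⁺ = {L1,L3,L7,L8,L9}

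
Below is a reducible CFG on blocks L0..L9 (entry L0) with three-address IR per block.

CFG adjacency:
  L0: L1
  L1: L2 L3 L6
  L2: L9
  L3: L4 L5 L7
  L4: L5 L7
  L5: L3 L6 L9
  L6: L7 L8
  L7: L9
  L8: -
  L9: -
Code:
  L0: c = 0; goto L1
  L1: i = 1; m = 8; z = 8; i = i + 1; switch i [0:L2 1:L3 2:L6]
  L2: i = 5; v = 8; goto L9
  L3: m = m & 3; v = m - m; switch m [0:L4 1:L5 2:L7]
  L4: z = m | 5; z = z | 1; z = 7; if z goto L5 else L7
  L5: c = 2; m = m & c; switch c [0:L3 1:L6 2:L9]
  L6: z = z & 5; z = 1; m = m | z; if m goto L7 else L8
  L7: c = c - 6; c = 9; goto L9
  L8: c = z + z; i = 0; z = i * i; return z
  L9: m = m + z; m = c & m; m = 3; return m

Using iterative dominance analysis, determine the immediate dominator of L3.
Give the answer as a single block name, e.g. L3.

idom tree: L1←L0 L2←L1 L3←L1 L4←L3 L5←L3 L6←L1 L7←L1 L8←L6 L9←L1
Dom at joins:
  L3: preds {L1,L5}: {L0,L1} ∩ {L0,L1,L3,L5} = {L0,L1}; idom=L1
  L5: preds {L3,L4}: {L0,L1,L3} ∩ {L0,L1,L3,L4} = {L0,L1,L3}; idom=L3
  L6: preds {L1,L5}: {L0,L1} ∩ {L0,L1,L3,L5} = {L0,L1}; idom=L1
  L7: preds {L3,L4,L6}: {L0,L1,L3} ∩ {L0,L1,L3,L4} ∩ {L0,L1,L6} = {L0,L1}; idom=L1
  L9: preds {L2,L5,L7}: {L0,L1,L2} ∩ {L0,L1,L3,L5} ∩ {L0,L1,L7} = {L0,L1}; idom=L1

idom(L3) = L1

Answer: L1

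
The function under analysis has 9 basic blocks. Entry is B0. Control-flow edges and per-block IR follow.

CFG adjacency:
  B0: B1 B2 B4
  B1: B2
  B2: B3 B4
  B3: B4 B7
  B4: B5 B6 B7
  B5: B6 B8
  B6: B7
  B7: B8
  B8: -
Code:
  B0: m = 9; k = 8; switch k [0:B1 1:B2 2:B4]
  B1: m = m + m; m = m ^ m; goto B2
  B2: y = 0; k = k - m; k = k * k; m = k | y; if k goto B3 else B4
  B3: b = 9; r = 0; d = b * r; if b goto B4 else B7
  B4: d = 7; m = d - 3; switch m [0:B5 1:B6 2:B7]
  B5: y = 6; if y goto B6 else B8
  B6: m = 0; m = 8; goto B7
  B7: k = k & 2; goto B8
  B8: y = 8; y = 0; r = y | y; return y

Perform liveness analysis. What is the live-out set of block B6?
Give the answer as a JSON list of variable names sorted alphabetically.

Answer: ["k"]

Analysis:
Per-block:
  B0: def={k,m} ue=∅
  B1: def={m} ue={m}
  B2: def={k,m,y} ue={k,m}
  B3: def={b,d,r} ue=∅
  B4: def={d,m} ue=∅
  B5: def={y} ue=∅
  B6: def={m} ue=∅
  B7: def={k} ue={k}
  B8: def={r,y} ue=∅

Backward fixpoint:
  B0 li=∅ lo={k,m}
  B1 li={k,m} lo={k,m}
  B2 li={k,m} lo={k}
  B3 li={k} lo={k}
  B4 li={k} lo={k}
  B5 li={k} lo={k}
  B6 li={k} lo={k}
  B7 li={k} lo=∅
  B8 li=∅ lo=∅

live-out(B6) = ["k"]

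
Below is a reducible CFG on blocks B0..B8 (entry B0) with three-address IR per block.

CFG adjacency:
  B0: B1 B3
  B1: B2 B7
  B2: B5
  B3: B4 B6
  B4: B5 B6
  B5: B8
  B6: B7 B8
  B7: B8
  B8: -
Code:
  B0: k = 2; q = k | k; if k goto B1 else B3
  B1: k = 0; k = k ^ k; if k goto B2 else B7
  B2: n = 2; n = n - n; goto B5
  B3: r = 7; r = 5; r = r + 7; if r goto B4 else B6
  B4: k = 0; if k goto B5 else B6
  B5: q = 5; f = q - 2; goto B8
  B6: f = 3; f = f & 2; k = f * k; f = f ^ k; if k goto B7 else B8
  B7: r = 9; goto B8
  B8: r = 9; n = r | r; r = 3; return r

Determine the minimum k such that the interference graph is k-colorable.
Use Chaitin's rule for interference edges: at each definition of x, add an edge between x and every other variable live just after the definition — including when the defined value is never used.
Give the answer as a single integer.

Per-block:
  B0: {k,q} / ∅
  B1: {k} / ∅
  B2: {n} / ∅
  B3: {r} / ∅
  B4: {k} / ∅
  B5: {f,q} / ∅
  B6: {f,k} / {k}
  B7: {r} / ∅
  B8: {n,r} / ∅

Live sets:
  live B0: ∅→{k}
  live B1: ∅→∅
  live B2: ∅→∅
  live B3: {k}→{k}
  live B4: ∅→{k}
  live B5: ∅→∅
  live B6: {k}→∅
  live B7: ∅→∅
  live B8: ∅→∅

Interference:
  f — {k}
  k — {f,q,r}
  n — ∅
  q — {k}
  r — {k}

Colouring:
  lower bound: {f,k} mutually conflict ⇒ χ ≥ 2
  assign f→r1 k→r0 n→r0 q→r1 r→r1 — no edge inside a register ⇒ χ ≤ 2
  χ = 2

Answer: 2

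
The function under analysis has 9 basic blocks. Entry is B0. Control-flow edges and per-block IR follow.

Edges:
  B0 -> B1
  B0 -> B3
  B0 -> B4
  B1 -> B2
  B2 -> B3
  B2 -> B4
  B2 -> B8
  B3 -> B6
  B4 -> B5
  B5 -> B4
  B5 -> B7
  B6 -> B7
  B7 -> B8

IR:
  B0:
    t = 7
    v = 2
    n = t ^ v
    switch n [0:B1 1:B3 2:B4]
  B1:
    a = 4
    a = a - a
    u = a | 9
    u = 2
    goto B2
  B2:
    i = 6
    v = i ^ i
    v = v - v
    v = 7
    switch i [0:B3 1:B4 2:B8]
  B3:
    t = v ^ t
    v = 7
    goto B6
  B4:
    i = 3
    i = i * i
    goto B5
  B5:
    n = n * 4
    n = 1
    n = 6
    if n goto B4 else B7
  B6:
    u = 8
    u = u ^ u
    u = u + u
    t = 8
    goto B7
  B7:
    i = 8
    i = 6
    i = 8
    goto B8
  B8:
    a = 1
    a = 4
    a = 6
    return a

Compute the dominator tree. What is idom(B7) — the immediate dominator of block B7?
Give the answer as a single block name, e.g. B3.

idom tree: B1←B0 B2←B1 B3←B0 B4←B0 B5←B4 B6←B3 B7←B0 B8←B0
Dom at joins:
  B3: preds {B0,B2}: {B0} ∩ {B0,B1,B2} = {B0}; idom=B0
  B4: preds {B0,B2,B5}: {B0} ∩ {B0,B1,B2} ∩ {B0,B4,B5} = {B0}; idom=B0
  B7: preds {B5,B6}: {B0,B4,B5} ∩ {B0,B3,B6} = {B0}; idom=B0
  B8: preds {B2,B7}: {B0,B1,B2} ∩ {B0,B7} = {B0}; idom=B0

idom(B7) = B0

Answer: B0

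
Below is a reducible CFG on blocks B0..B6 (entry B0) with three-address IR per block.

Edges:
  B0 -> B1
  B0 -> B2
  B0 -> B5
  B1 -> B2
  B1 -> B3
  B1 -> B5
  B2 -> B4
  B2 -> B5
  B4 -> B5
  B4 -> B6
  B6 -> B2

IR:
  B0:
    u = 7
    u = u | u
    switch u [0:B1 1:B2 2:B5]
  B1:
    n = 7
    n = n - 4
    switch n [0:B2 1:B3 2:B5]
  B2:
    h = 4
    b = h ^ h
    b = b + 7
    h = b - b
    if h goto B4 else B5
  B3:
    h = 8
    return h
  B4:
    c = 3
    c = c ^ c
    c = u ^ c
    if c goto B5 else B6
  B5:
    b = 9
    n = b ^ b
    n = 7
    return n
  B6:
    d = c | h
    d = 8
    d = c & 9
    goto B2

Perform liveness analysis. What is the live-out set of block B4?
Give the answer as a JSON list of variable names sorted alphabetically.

def/use:
  B0: {u} / ∅
  B1: {n} / ∅
  B2: {b,h} / ∅
  B3: {h} / ∅
  B4: {c} / {u}
  B5: {b,n} / ∅
  B6: {d} / {c,h}

Backward fixpoint:
  B0 li=∅ lo={u}
  B1 li={u} lo={u}
  B2 li={u} lo={h,u}
  B3 li=∅ lo=∅
  B4 li={h,u} lo={c,h,u}
  B5 li=∅ lo=∅
  B6 li={c,h,u} lo={u}

live-out(B4) = ["c", "h", "u"]

Answer: ["c", "h", "u"]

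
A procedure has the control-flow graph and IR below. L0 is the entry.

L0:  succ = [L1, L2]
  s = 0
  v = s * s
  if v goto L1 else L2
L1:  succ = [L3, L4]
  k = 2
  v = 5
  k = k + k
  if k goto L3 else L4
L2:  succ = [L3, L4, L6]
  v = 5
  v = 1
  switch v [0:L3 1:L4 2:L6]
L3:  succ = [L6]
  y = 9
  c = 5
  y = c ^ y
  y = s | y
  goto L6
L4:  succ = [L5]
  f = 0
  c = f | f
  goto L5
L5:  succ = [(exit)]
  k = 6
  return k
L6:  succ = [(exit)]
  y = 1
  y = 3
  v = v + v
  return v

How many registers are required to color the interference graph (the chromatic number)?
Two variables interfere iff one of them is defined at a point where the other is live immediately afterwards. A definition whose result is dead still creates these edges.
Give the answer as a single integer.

Answer: 4

Working:
Per-block:
  L0: {s,v} / ∅
  L1: {k,v} / ∅
  L2: {v} / ∅
  L3: {c,y} / {s}
  L4: {c,f} / ∅
  L5: {k} / ∅
  L6: {v,y} / {v}

Liveness:
  live L0: ∅→{s}
  live L1: {s}→{s,v}
  live L2: {s}→{s,v}
  live L3: {s,v}→{v}
  live L4: ∅→∅
  live L5: ∅→∅
  live L6: {v}→∅

Interference:
  c — {s,v,y}
  f — ∅
  k — {s,v}
  s — {c,k,v,y}
  v — {c,k,s,y}
  y — {c,s,v}

Colouring:
  {c,s,v,y} pairwise interfere (4-clique) ⇒ χ ≥ 4
  assign c→r2 f→r0 k→r2 s→r0 v→r1 y→r3 — no edge inside a register ⇒ χ ≤ 4
  χ = 4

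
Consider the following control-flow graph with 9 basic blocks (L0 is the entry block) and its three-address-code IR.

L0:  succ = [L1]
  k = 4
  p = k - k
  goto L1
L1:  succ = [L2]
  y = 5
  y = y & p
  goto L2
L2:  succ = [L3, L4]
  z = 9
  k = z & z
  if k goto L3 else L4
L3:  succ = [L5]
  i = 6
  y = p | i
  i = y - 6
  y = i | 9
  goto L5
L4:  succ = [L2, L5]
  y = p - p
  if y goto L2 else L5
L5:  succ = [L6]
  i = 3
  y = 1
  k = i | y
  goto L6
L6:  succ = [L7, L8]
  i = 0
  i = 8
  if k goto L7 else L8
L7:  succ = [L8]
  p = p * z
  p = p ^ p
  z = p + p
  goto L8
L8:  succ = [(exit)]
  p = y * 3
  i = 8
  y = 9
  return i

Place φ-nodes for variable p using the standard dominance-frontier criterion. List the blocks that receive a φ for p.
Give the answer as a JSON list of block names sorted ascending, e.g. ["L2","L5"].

idom tree: L1←L0 L2←L1 L3←L2 L4←L2 L5←L2 L6←L5 L7←L6 L8←L6
Join-block Dom:
  L2: preds {L1,L4}: {L0,L1} ∩ {L0,L1,L2,L4} = {L0,L1}; idom=L1
  L5: preds {L3,L4}: {L0,L1,L2,L3} ∩ {L0,L1,L2,L4} = {L0,L1,L2}; idom=L2
  L8: preds {L6,L7}: {L0,L1,L2,L5,L6} ∩ {L0,L1,L2,L5,L6,L7} = {L0,L1,L2,L5,L6}; idom=L6

Frontier:
  L2←L1: walk · to L1
  L2←L4: walk L4→L2 to L1
  L5←L3: walk L3 to L2
  L5←L4: walk L4 to L2
  L8←L6: walk · to L6
  L8←L7: walk L7 to L6
  DF(L0)=∅
  DF(L1)=∅
  DF(L2)={L2}
  DF(L3)={L5}
  DF(L4)={L2,L5}
  DF(L5)=∅
  DF(L6)=∅
  DF(L7)={L8}
  DF(L8)=∅

φ for p: defs {L0,L7,L8}
  DF⁺ = {L8}

Answer: ["L8"]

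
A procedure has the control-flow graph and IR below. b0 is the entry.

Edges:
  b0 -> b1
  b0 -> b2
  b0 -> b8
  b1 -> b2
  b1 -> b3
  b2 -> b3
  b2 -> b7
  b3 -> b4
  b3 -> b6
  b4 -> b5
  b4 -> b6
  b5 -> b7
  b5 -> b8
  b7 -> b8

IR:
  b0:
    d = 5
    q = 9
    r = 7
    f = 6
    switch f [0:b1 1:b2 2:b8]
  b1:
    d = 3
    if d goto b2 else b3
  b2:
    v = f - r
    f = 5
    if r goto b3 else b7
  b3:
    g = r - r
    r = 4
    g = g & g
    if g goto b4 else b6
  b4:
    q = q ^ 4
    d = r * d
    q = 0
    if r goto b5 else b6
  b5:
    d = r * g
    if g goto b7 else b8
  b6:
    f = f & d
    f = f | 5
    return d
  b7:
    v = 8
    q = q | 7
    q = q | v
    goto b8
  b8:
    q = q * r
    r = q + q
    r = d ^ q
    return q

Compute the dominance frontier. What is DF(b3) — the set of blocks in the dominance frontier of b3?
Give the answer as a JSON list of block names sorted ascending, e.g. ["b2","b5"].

Answer: ["b7", "b8"]

Derivation:
idom tree: b1←b0 b2←b0 b3←b0 b4←b3 b5←b4 b6←b3 b7←b0 b8←b0
Dom at joins:
  b2: preds {b0,b1}: {b0} ∩ {b0,b1} = {b0}; idom=b0
  b3: preds {b1,b2}: {b0,b1} ∩ {b0,b2} = {b0}; idom=b0
  b6: preds {b3,b4}: {b0,b3} ∩ {b0,b3,b4} = {b0,b3}; idom=b3
  b7: preds {b2,b5}: {b0,b2} ∩ {b0,b3,b4,b5} = {b0}; idom=b0
  b8: preds {b0,b5,b7}: {b0} ∩ {b0,b3,b4,b5} ∩ {b0,b7} = {b0}; idom=b0

Frontier:
  b2←b0: walk · to b0
  b2←b1: walk b1 to b0
  b3←b1: walk b1 to b0
  b3←b2: walk b2 to b0
  b6←b3: walk · to b3
  b6←b4: walk b4 to b3
  b7←b2: walk b2 to b0
  b7←b5: walk b5→b4→b3 to b0
  b8←b0: walk · to b0
  b8←b5: walk b5→b4→b3 to b0
  b8←b7: walk b7 to b0
  DF(b0)=∅
  DF(b1)={b2,b3}
  DF(b2)={b3,b7}
  DF(b3)={b7,b8}
  DF(b4)={b6,b7,b8}
  DF(b5)={b7,b8}
  DF(b6)=∅
  DF(b7)={b8}
  DF(b8)=∅

DF(b3) = ["b7", "b8"]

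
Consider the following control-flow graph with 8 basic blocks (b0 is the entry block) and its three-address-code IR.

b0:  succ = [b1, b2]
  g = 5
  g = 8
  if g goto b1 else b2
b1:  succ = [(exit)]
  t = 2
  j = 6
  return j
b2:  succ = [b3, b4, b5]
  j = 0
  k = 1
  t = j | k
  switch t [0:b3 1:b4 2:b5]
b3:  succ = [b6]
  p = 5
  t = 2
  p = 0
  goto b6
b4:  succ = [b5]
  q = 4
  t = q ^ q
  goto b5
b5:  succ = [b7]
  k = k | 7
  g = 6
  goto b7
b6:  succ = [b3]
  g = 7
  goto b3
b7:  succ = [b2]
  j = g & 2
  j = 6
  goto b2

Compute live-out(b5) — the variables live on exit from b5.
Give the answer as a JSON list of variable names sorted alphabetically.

Block summaries:
  b0: def={g} ue=∅
  b1: def={j,t} ue=∅
  b2: def={j,k,t} ue=∅
  b3: def={p,t} ue=∅
  b4: def={q,t} ue=∅
  b5: def={g,k} ue={k}
  b6: def={g} ue=∅
  b7: def={j} ue={g}

Liveness:
  live b0: ∅→∅
  live b1: ∅→∅
  live b2: ∅→{k}
  live b3: ∅→∅
  live b4: {k}→{k}
  live b5: {k}→{g}
  live b6: ∅→∅
  live b7: {g}→∅

live-out(b5) = ["g"]

Answer: ["g"]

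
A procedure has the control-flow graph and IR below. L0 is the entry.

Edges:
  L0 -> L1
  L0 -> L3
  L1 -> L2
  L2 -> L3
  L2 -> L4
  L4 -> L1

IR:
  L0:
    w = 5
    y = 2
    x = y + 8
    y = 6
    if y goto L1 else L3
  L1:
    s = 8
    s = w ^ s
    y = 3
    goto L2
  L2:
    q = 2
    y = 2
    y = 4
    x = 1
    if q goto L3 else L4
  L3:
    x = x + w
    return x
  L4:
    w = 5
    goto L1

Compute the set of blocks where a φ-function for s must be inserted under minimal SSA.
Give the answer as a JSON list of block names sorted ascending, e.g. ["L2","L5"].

Answer: ["L1", "L3"]

Analysis:
idom tree: L1←L0 L2←L1 L3←L0 L4←L2
Join-block Dom:
  L1: preds {L0,L4}: {L0} ∩ {L0,L1,L2,L4} = {L0}; idom=L0
  L3: preds {L0,L2}: {L0} ∩ {L0,L1,L2} = {L0}; idom=L0

DF walk-up:
  L1←L0: walk · to L0
  L1←L4: walk L4→L2→L1 to L0
  L3←L0: walk · to L0
  L3←L2: walk L2→L1 to L0
  DF(L0)=∅
  DF(L1)={L1,L3}
  DF(L2)={L1,L3}
  DF(L3)=∅
  DF(L4)={L1}

φ for s: defs {L1}
  DF⁺ = {L1,L3}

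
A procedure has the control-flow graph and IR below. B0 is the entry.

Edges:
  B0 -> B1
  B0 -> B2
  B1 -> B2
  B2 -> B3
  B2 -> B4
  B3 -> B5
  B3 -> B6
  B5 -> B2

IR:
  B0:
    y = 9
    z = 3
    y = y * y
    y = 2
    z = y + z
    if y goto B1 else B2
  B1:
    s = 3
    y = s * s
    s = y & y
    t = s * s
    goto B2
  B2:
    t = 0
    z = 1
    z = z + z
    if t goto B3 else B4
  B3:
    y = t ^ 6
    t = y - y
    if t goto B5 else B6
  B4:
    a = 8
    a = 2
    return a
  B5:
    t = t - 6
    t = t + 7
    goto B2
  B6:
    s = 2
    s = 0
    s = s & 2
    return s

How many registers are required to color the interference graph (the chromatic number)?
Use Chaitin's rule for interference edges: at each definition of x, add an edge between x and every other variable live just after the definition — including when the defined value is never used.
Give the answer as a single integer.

Block summaries:
  B0: def={y,z} ue=∅
  B1: def={s,t,y} ue=∅
  B2: def={t,z} ue=∅
  B3: def={t,y} ue={t}
  B4: def={a} ue=∅
  B5: def={t} ue={t}
  B6: def={s} ue=∅

Backward fixpoint:
  B0: in=∅ out=∅
  B1: in=∅ out=∅
  B2: in=∅ out={t}
  B3: in={t} out={t}
  B4: in=∅ out=∅
  B5: in={t} out=∅
  B6: in=∅ out=∅

Interference:
  a: ∅
  s: ∅
  t: {z}
  y: {z}
  z: {t,y}

Registers:
  clique {t,z} ⇒ need ≥ 2
  assign a→c0 s→c0 t→c1 y→c1 z→c0 — no edge inside a register ⇒ χ ≤ 2
  χ = 2

Answer: 2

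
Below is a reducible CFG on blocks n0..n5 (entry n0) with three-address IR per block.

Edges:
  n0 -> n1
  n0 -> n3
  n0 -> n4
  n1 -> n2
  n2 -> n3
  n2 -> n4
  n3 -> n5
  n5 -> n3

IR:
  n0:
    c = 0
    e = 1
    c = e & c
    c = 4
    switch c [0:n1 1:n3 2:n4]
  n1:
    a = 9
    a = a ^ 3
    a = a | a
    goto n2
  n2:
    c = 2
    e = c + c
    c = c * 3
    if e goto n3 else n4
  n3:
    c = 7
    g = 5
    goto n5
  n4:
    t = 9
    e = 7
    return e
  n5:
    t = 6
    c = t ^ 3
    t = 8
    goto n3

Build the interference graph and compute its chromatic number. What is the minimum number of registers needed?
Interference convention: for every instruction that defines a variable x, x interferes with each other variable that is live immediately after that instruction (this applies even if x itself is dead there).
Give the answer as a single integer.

Answer: 2

Analysis:
Block summaries:
  n0: def={c,e} ue=∅
  n1: def={a} ue=∅
  n2: def={c,e} ue=∅
  n3: def={c,g} ue=∅
  n4: def={e,t} ue=∅
  n5: def={c,t} ue=∅

Backward fixpoint:
  n0 li=∅ lo=∅
  n1 li=∅ lo=∅
  n2 li=∅ lo=∅
  n3 li=∅ lo=∅
  n4 li=∅ lo=∅
  n5 li=∅ lo=∅

Interfere edges:
  a — ∅
  c — {e}
  e — {c}
  g — ∅
  t — ∅

Colouring:
  {c,e} pairwise interfere (2-clique) ⇒ χ ≥ 2
  2-colouring: c0={a,c,g,t}  c1={e}
  χ = 2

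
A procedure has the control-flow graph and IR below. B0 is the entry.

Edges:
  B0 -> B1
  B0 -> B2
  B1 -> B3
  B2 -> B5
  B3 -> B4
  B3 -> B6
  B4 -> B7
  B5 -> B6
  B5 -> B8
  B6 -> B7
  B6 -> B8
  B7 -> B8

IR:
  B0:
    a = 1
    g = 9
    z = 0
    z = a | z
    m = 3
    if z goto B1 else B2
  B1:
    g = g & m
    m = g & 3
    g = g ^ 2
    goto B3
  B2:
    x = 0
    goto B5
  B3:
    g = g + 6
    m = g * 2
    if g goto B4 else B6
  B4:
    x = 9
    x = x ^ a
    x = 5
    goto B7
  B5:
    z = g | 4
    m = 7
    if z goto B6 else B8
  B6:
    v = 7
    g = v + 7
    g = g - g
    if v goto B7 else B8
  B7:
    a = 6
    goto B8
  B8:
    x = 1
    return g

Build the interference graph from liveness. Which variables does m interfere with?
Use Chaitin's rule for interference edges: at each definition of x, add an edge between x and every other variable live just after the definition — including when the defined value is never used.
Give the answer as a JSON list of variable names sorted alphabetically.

Answer: ["a", "g", "z"]

Working:
Per-block:
  B0 def {a,g,m,z} use ∅
  B1 def {g,m} use {g,m}
  B2 def {x} use ∅
  B3 def {g,m} use {g}
  B4 def {x} use {a}
  B5 def {m,z} use {g}
  B6 def {g,v} use ∅
  B7 def {a} use ∅
  B8 def {x} use {g}

Backward fixpoint:
  B0 li=∅ lo={a,g,m}
  B1 li={a,g,m} lo={a,g}
  B2 li={g} lo={g}
  B3 li={a,g} lo={a,g}
  B4 li={a,g} lo={g}
  B5 li={g} lo={g}
  B6 li=∅ lo={g}
  B7 li={g} lo={g}
  B8 li={g} lo=∅

Interfere edges:
  a — {g,m,x,z}
  g — {a,m,v,x,z}
  m — {a,g,z}
  v — {g}
  x — {a,g}
  z — {a,g,m}

N(m) = ["a", "g", "z"]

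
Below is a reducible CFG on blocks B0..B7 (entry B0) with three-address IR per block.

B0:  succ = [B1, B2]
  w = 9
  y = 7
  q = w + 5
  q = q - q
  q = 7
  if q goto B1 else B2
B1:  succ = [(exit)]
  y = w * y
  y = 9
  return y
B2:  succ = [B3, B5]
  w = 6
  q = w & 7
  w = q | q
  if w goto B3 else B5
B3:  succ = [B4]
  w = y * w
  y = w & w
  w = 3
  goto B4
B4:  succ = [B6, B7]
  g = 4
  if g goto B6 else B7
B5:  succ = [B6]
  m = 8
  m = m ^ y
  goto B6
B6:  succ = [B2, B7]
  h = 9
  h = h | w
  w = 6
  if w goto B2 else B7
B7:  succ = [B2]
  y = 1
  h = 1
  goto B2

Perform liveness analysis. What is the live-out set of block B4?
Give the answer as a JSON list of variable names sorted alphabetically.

def/use:
  B0 def {q,w,y} use ∅
  B1 def {y} use {w,y}
  B2 def {q,w} use ∅
  B3 def {w,y} use {w,y}
  B4 def {g} use ∅
  B5 def {m} use {y}
  B6 def {h,w} use {w}
  B7 def {h,y} use ∅

Liveness:
  live B0: ∅→{w,y}
  live B1: {w,y}→∅
  live B2: {y}→{w,y}
  live B3: {w,y}→{w,y}
  live B4: {w,y}→{w,y}
  live B5: {w,y}→{w,y}
  live B6: {w,y}→{y}
  live B7: ∅→{y}

live-out(B4) = ["w", "y"]

Answer: ["w", "y"]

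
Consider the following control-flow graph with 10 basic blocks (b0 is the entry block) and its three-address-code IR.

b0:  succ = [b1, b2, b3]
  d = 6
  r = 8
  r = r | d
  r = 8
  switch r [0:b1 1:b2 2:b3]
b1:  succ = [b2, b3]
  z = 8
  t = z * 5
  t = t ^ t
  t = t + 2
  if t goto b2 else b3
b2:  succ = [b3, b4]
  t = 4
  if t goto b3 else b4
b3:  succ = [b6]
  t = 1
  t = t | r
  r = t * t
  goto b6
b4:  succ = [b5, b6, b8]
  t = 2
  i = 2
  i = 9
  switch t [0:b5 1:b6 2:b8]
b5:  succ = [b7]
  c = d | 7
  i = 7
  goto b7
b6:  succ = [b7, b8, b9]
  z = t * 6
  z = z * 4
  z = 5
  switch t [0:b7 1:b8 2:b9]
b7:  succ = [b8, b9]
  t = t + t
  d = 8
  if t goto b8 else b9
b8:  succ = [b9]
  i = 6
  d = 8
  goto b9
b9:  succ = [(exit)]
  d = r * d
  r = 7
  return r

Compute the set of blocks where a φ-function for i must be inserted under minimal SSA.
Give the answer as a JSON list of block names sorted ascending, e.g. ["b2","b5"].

idom tree: b1←b0 b2←b0 b3←b0 b4←b2 b5←b4 b6←b0 b7←b0 b8←b0 b9←b0
Join-block Dom:
  b2: preds {b0,b1}: {b0} ∩ {b0,b1} = {b0}; idom=b0
  b3: preds {b0,b1,b2}: {b0} ∩ {b0,b1} ∩ {b0,b2} = {b0}; idom=b0
  b6: preds {b3,b4}: {b0,b3} ∩ {b0,b2,b4} = {b0}; idom=b0
  b7: preds {b5,b6}: {b0,b2,b4,b5} ∩ {b0,b6} = {b0}; idom=b0
  b8: preds {b4,b6,b7}: {b0,b2,b4} ∩ {b0,b6} ∩ {b0,b7} = {b0}; idom=b0
  b9: preds {b6,b7,b8}: {b0,b6} ∩ {b0,b7} ∩ {b0,b8} = {b0}; idom=b0

DF walk-up:
  join b2 pred b0: · stop@b0
  join b2 pred b1: b1 stop@b0
  join b3 pred b0: · stop@b0
  join b3 pred b1: b1 stop@b0
  join b3 pred b2: b2 stop@b0
  join b6 pred b3: b3 stop@b0
  join b6 pred b4: b4→b2 stop@b0
  join b7 pred b5: b5→b4→b2 stop@b0
  join b7 pred b6: b6 stop@b0
  join b8 pred b4: b4→b2 stop@b0
  join b8 pred b6: b6 stop@b0
  join b8 pred b7: b7 stop@b0
  join b9 pred b6: b6 stop@b0
  join b9 pred b7: b7 stop@b0
  join b9 pred b8: b8 stop@b0
  DF(b0)=∅
  DF(b1)={b2,b3}
  DF(b2)={b3,b6,b7,b8}
  DF(b3)={b6}
  DF(b4)={b6,b7,b8}
  DF(b5)={b7}
  DF(b6)={b7,b8,b9}
  DF(b7)={b8,b9}
  DF(b8)={b9}
  DF(b9)=∅

φ for i: defs {b4,b5,b8}
  DF⁺ = {b6,b7,b8,b9}

Answer: ["b6", "b7", "b8", "b9"]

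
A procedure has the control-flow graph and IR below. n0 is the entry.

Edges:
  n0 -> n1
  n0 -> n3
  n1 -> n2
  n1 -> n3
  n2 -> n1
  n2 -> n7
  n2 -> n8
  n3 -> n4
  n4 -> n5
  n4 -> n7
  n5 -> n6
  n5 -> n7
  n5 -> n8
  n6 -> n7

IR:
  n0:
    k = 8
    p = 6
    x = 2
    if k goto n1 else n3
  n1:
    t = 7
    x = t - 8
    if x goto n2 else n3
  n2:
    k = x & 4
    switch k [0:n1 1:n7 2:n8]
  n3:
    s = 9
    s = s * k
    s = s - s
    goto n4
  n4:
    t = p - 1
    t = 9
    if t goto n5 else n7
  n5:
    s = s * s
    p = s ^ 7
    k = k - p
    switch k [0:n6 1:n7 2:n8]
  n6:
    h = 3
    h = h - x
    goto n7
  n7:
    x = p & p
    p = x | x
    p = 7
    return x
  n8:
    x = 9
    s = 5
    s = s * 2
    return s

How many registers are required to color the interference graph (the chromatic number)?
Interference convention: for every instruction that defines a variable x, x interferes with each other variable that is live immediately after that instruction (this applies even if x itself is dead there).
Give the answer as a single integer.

Answer: 5

Working:
Per-block:
  n0: def={k,p,x} ue=∅
  n1: def={t,x} ue=∅
  n2: def={k} ue={x}
  n3: def={s} ue={k}
  n4: def={t} ue={p}
  n5: def={k,p,s} ue={k,s}
  n6: def={h} ue={x}
  n7: def={p,x} ue={p}
  n8: def={s,x} ue=∅

Backward fixpoint:
  n0 li=∅ lo={k,p,x}
  n1 li={k,p} lo={k,p,x}
  n2 li={p,x} lo={k,p}
  n3 li={k,p,x} lo={k,p,s,x}
  n4 li={k,p,s,x} lo={k,p,s,x}
  n5 li={k,s,x} lo={p,x}
  n6 li={p,x} lo={p}
  n7 li={p} lo=∅
  n8 li=∅ lo=∅

Conflict graph:
  h↔{p,x}
  k↔{p,s,t,x}
  p↔{h,k,s,t,x}
  s↔{k,p,t,x}
  t↔{k,p,s,x}
  x↔{h,k,p,s,t}

Colouring:
  {k,p,s,t,x} pairwise interfere (5-clique) ⇒ χ ≥ 5
  assign h→c2 k→c2 p→c0 s→c3 t→c4 x→c1 — no edge inside a register ⇒ χ ≤ 5
  χ = 5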